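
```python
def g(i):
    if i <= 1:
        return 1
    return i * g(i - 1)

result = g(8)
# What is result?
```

g(8) = 8 * 7 * 6 * 5 * 4 * 3 * 2 * 1 = 40320

Answer: 40320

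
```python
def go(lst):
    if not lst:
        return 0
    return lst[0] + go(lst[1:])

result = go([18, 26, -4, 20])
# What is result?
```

18 + 26 + (-4) + 20 + 0 = 60

Answer: 60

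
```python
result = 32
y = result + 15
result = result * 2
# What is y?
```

Trace:
`result = 32` → result = 32
`y = result + 15` → y = 47
`result = result * 2` → result = 64
So y = 47

Answer: 47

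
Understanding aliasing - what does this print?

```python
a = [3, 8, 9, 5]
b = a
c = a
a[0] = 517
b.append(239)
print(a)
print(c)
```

Key concept: multiple aliases.
Step by step:
`a = [3, 8, 9, 5]` → a = [3, 8, 9, 5]
`b = a` → b = [3, 8, 9, 5] (same object as a)
`c = a` → c = [3, 8, 9, 5] (same object as a, b)
`a[0] = 517` → a = [517, 8, 9, 5] (same object as b, c); b = [517, 8, 9, 5] (same object as a, c); c = [517, 8, 9, 5] (same object as a, b)
`b.append(239)` → a = [517, 8, 9, 5, 239] (same object as b, c); b = [517, 8, 9, 5, 239] (same object as a, c); c = [517, 8, 9, 5, 239] (same object as a, b)
`print(a)` → prints [517, 8, 9, 5, 239]
`print(c)` → prints [517, 8, 9, 5, 239]

Answer:
[517, 8, 9, 5, 239]
[517, 8, 9, 5, 239]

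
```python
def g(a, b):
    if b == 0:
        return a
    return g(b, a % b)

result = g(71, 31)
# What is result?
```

g(71, 31) -> g(31, 9) -> g(9, 4) -> g(4, 1) -> g(1, 0) -> 1

Answer: 1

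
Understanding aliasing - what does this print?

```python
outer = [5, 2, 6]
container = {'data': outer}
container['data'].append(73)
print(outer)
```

Key concept: dict holds reference to list.
Step by step:
`outer = [5, 2, 6]` → outer = [5, 2, 6]
`container = {'data': outer}` → container = {'data': [5, 2, 6]}
`container['data'].append(73)` → outer = [5, 2, 6, 73]; container = {'data': [5, 2, 6, 73]}
`print(outer)` → prints [5, 2, 6, 73]

Answer: [5, 2, 6, 73]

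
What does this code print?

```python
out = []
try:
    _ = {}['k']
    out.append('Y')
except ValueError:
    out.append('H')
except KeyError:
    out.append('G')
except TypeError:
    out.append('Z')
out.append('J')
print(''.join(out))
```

Execution trace: 'G' (except KeyError) → 'J' (after the try/except). Output: GJ

Answer: GJ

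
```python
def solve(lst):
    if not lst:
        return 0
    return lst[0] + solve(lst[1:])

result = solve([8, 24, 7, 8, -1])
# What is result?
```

8 + 24 + 7 + 8 + (-1) + 0 = 46

Answer: 46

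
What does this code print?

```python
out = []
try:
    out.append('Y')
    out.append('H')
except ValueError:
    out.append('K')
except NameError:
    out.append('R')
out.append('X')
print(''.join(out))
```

Execution trace: 'Y' (try body) → 'H' (try body, no exception) → 'X' (after the try/except). Output: YHX

Answer: YHX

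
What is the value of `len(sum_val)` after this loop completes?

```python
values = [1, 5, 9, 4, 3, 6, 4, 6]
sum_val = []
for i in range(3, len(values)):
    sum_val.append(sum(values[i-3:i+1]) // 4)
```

Number of 4-element averages
`sum_val` takes the values: [] → [4] → [4, 5] → [4, 5, 5] → [4, 5, 5, 4] → [4, 5, 5, 4, 4]
So `len(sum_val)` = 5

Answer: 5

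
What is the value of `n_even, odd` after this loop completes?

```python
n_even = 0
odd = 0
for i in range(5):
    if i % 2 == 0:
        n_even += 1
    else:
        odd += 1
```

Count evens and odds in range(5)
`n_even, odd` takes the values: (0, 0) → (1, 0) → (1, 1) → (2, 1) → (2, 2) → (3, 2)

Answer: 3, 2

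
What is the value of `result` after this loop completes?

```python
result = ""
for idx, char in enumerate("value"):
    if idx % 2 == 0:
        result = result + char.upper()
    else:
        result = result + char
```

Uppercase even positions in 'value'
`result` takes the values: "" → "V" → "Va" → "VaL" → "VaLu" → "VaLuE"

Answer: "VaLuE"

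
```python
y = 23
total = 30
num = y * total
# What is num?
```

Trace:
`y = 23` → y = 23
`total = 30` → total = 30
`num = y * total` → num = 690
So num = 690

Answer: 690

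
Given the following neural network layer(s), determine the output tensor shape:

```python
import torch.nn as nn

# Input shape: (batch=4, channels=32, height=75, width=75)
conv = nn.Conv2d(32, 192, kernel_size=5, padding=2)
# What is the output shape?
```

Input: (4, 32, 75, 75) -> Output: (4, 192, 75, 75)

Answer: (4, 192, 75, 75)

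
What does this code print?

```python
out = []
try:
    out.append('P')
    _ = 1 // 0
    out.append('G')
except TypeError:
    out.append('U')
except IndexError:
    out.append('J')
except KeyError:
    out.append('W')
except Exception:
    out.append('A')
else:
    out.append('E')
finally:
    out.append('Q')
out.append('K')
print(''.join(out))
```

Execution trace: 'P' (try body) → 'A' (except Exception) → 'Q' (finally) → 'K' (after the try/except). Output: PAQK

Answer: PAQK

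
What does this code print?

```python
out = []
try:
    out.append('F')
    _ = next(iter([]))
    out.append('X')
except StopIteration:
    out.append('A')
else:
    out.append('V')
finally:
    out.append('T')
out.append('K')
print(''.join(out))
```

Execution trace: 'F' (try body) → 'A' (except StopIteration) → 'T' (finally) → 'K' (after the try/except). Output: FATK

Answer: FATK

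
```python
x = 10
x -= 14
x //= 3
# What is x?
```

Trace:
`x = 10` → x = 10
`x -= 14` → x = -4
`x //= 3` → x = -2
So x = -2

Answer: -2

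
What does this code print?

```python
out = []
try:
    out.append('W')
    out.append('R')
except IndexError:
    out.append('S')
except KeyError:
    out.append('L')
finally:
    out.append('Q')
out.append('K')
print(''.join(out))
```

Execution trace: 'W' (try body) → 'R' (try body, no exception) → 'Q' (finally) → 'K' (after the try/except). Output: WRQK

Answer: WRQK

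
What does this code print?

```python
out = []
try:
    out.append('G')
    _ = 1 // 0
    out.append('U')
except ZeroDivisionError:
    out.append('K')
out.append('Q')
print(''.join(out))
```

Execution trace: 'G' (try body) → 'K' (except ZeroDivisionError) → 'Q' (after the try/except). Output: GKQ

Answer: GKQ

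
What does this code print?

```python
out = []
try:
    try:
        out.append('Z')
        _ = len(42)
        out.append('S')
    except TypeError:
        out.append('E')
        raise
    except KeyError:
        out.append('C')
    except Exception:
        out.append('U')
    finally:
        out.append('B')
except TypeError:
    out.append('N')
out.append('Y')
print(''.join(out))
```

Execution trace: 'Z' (inner try body) → 'E' (inner except TypeError) → 'B' (inner finally) → 'N' (outer except TypeError) → 'Y' (after the try/except). Output: ZEBNY

Answer: ZEBNY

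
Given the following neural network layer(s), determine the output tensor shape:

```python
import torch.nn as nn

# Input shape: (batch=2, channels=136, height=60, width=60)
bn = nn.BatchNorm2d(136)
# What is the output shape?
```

Input: (2, 136, 60, 60) -> Output: (2, 136, 60, 60)

Answer: (2, 136, 60, 60)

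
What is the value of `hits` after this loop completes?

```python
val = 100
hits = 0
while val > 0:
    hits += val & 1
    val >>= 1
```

Count set bits in 100 (binary: 0b1100100)
`hits` takes the values: 0 → 1 → 2 → 3

Answer: 3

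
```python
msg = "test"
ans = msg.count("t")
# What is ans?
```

Trace:
`msg = "test"` → msg = 'test'
`ans = msg.count("t")` → ans = 2
So ans = 2

Answer: 2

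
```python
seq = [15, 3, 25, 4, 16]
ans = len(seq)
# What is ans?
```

Trace:
`seq = [15, 3, 25, 4, 16]` → seq = [15, 3, 25, 4, 16]
`ans = len(seq)` → ans = 5
So ans = 5

Answer: 5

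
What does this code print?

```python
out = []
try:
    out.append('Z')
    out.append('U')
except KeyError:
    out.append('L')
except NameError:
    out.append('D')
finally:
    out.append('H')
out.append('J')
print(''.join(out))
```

Execution trace: 'Z' (try body) → 'U' (try body, no exception) → 'H' (finally) → 'J' (after the try/except). Output: ZUHJ

Answer: ZUHJ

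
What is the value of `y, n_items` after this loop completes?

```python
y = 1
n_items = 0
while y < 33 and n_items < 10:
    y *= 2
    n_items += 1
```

Double until >= 33 or 10 iterations
`y, n_items` takes the values: (1, 0) → (2, 0) → (2, 1) → (4, 1) → (4, 2) → (8, 2) → (8, 3) → (16, 3) → (16, 4) → (32, 4) → (32, 5) → (64, 5) → (64, 6)

Answer: 64, 6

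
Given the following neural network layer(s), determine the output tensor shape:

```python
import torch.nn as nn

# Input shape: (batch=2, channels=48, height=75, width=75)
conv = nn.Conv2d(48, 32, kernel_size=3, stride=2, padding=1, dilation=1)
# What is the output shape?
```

Input: (2, 48, 75, 75) -> Output: (2, 32, 38, 38)

Answer: (2, 32, 38, 38)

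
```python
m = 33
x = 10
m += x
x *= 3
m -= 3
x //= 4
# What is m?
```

Trace:
`m = 33` → m = 33
`x = 10` → x = 10
`m += x` → m = 43
`x *= 3` → x = 30
`m -= 3` → m = 40
`x //= 4` → x = 7
So m = 40

Answer: 40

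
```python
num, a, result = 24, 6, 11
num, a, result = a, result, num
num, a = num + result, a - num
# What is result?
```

Trace:
`num, a, result = 24, 6, 11` → num = 24; a = 6; result = 11
`num, a, result = a, result, num` → num = 6; a = 11; result = 24
`num, a = num + result, a - num` → num = 30; a = 5
So result = 24

Answer: 24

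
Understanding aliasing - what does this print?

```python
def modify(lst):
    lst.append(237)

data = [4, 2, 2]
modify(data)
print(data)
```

Key concept: function modifies passed list.
Step by step:
`data = [4, 2, 2]` → data = [4, 2, 2]
`modify(data)` → data = [4, 2, 2, 237]
`print(data)` → prints [4, 2, 2, 237]

Answer: [4, 2, 2, 237]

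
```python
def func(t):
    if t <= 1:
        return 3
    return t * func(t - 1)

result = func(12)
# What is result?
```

func(12) = 12 * 11 * 10 * 9 * 8 * 7 * 6 * 5 * 4 * 3 * 2 * 3 = 1437004800

Answer: 1437004800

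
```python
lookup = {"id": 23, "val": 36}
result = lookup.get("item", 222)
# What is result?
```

Trace:
`lookup = {"id": 23, "val": 36}` → lookup = {'id': 23, 'val': 36}
`result = lookup.get("item", 222)` → result = 222
So result = 222

Answer: 222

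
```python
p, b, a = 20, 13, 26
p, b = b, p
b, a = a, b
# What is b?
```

Trace:
`p, b, a = 20, 13, 26` → p = 20; b = 13; a = 26
`p, b = b, p` → p = 13; b = 20
`b, a = a, b` → b = 26; a = 20
So b = 26

Answer: 26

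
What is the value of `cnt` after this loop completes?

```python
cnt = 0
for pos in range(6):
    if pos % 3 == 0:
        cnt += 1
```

Count numbers divisible by 3 in range(6)
`cnt` takes the values: 0 → 1 → 2

Answer: 2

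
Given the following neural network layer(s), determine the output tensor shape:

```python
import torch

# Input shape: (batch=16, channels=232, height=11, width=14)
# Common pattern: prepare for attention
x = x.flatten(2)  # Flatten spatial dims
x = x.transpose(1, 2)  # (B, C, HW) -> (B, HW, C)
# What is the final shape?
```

Input: (16, 232, 11, 14) -> after flatten(2): (16, 232, 154) -> Output: (16, 154, 232)

Answer: (16, 154, 232)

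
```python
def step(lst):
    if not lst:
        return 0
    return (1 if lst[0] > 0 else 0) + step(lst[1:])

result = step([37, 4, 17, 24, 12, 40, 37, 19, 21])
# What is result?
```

Count of positive elements in [37, 4, 17, 24, 12, 40, 37, 19, 21] = 9

Answer: 9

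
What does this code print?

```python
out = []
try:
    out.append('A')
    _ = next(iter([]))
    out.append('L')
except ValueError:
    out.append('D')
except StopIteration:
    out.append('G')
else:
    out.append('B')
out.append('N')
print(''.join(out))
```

Execution trace: 'A' (try body) → 'G' (except StopIteration) → 'N' (after the try/except). Output: AGN

Answer: AGN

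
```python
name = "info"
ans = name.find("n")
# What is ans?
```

Trace:
`name = "info"` → name = 'info'
`ans = name.find("n")` → ans = 1
So ans = 1

Answer: 1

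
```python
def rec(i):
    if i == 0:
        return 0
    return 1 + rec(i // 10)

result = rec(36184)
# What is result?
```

Count of digits of 36184: 5

Answer: 5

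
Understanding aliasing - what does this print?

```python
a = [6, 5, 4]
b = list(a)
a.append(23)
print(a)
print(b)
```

Key concept: list() constructor creates copy.
Step by step:
`a = [6, 5, 4]` → a = [6, 5, 4]
`b = list(a)` → b = [6, 5, 4]
`a.append(23)` → a = [6, 5, 4, 23]
`print(a)` → prints [6, 5, 4, 23]
`print(b)` → prints [6, 5, 4]

Answer:
[6, 5, 4, 23]
[6, 5, 4]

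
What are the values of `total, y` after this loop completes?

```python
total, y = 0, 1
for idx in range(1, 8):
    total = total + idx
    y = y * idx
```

Sum and factorial of 1 to 7
`total, y` takes the values: (0, 1) → (1, 1) → (3, 1) → (3, 2) → (6, 2) → (6, 6) → (10, 6) → (10, 24) → (15, 24) → (15, 120) → (21, 120) → (21, 720) → (28, 720) → (28, 5040)

Answer: 28, 5040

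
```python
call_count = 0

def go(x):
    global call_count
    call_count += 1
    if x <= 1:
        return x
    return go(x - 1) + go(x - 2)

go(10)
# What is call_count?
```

Calls(x) = 1 + Calls(x-1) + Calls(x-2); Calls(0)=Calls(1)=1. For x=10 this gives 177.

Answer: 177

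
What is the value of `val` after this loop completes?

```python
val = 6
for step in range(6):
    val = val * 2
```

Multiply by 2, 6 times: 6 * 2^6 = 384
`val` takes the values: 6 → 12 → 24 → 48 → 96 → 192 → 384

Answer: 384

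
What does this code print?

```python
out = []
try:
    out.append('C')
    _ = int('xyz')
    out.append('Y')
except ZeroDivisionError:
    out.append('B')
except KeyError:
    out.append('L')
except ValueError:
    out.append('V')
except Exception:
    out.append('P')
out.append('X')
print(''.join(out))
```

Execution trace: 'C' (try body) → 'V' (except ValueError) → 'X' (after the try/except). Output: CVX

Answer: CVX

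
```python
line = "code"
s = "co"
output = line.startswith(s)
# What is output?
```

Trace:
`line = "code"` → line = 'code'
`s = "co"` → s = 'co'
`output = line.startswith(s)` → output = True
So output = True

Answer: True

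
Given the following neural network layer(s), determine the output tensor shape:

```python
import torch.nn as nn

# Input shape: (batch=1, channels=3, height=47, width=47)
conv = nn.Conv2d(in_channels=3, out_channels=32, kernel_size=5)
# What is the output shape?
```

Input: (1, 3, 47, 47) -> Output: (1, 32, 43, 43)

Answer: (1, 32, 43, 43)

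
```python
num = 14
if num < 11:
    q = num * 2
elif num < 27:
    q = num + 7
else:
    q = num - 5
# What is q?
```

Trace:
`num = 14` → num = 14
`if num < 11: ...` → num < 11 is False, num < 27 is True → q = 21
So q = 21

Answer: 21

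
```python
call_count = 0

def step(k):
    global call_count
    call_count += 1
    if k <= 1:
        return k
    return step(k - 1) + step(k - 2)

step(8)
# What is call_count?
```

Calls(k) = 1 + Calls(k-1) + Calls(k-2); Calls(0)=Calls(1)=1. For k=8 this gives 67.

Answer: 67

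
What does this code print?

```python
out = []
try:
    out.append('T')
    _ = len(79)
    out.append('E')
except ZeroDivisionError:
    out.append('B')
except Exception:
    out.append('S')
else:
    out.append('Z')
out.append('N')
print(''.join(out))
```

Execution trace: 'T' (try body) → 'S' (except Exception) → 'N' (after the try/except). Output: TSN

Answer: TSN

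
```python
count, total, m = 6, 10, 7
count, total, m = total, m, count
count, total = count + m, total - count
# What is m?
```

Trace:
`count, total, m = 6, 10, 7` → count = 6; total = 10; m = 7
`count, total, m = total, m, count` → count = 10; total = 7; m = 6
`count, total = count + m, total - count` → count = 16; total = -3
So m = 6

Answer: 6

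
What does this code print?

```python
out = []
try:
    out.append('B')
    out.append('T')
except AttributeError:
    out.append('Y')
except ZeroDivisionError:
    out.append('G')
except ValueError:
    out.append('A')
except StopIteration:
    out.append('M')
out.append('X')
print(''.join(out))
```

Execution trace: 'B' (try body) → 'T' (try body, no exception) → 'X' (after the try/except). Output: BTX

Answer: BTX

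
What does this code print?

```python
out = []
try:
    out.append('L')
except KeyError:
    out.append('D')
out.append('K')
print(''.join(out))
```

Execution trace: 'L' (try body, no exception) → 'K' (after the try/except). Output: LK

Answer: LK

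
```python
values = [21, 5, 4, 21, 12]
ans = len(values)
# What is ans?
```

Trace:
`values = [21, 5, 4, 21, 12]` → values = [21, 5, 4, 21, 12]
`ans = len(values)` → ans = 5
So ans = 5

Answer: 5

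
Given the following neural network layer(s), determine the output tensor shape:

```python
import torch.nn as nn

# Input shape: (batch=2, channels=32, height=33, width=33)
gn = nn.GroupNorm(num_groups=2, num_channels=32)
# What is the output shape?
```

Input: (2, 32, 33, 33) -> Output: (2, 32, 33, 33)

Answer: (2, 32, 33, 33)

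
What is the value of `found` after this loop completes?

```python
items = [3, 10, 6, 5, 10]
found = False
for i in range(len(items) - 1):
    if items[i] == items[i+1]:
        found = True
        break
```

Check consecutive duplicates in [3, 10, 6, 5, 10]
`found` takes the values: False

Answer: False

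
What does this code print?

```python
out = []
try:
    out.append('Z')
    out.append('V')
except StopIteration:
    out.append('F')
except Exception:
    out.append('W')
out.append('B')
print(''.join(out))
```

Execution trace: 'Z' (try body) → 'V' (try body, no exception) → 'B' (after the try/except). Output: ZVB

Answer: ZVB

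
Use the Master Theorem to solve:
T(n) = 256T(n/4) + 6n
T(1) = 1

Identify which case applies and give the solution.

a=256, b=4, f(n)=6n. log_4(256) = 4. Since c=1 < 4, Case 1 applies: T(n) = Θ(n^log_b(a)) = O(n^4).

Answer: O(n^4) - Case 1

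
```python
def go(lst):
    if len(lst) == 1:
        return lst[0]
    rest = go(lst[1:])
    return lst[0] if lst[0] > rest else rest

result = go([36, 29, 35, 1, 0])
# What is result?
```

Recursive max over [36, 29, 35, 1, 0] = 36

Answer: 36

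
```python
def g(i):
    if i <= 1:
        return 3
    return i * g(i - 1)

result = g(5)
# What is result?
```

g(5) = 5 * 4 * 3 * 2 * 3 = 360

Answer: 360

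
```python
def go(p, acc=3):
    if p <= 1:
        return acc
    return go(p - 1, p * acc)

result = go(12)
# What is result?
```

Accumulator trace (n, acc): (12, 3) -> (11, 36) -> (10, 396) -> (9, 3960) -> (8, 35640) -> (7, 285120) -> (6, 1995840) -> (5, 11975040) -> (4, 59875200) -> (3, 239500800) -> (2, 718502400) -> (1, 1437004800) -> return 1437004800

Answer: 1437004800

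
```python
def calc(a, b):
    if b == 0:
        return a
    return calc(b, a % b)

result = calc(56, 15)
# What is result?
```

calc(56, 15) -> calc(15, 11) -> calc(11, 4) -> calc(4, 3) -> calc(3, 1) -> calc(1, 0) -> 1

Answer: 1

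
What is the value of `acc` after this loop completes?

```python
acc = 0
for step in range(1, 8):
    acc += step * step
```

Sum of squares 1² to 7² = 140
`acc` takes the values: 0 → 1 → 5 → 14 → 30 → 55 → 91 → 140

Answer: 140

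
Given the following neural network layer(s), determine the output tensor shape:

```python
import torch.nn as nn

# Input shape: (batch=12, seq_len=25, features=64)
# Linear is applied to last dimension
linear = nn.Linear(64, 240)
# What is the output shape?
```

Input: (12, 25, 64) -> Output: (12, 25, 240)

Answer: (12, 25, 240)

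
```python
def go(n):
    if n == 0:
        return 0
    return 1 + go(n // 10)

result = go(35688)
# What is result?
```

Count of digits of 35688: 5

Answer: 5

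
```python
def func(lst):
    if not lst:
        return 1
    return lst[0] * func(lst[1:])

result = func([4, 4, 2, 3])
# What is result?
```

Product over [4, 4, 2, 3] = 4 * 4 * 2 * 3 = 96

Answer: 96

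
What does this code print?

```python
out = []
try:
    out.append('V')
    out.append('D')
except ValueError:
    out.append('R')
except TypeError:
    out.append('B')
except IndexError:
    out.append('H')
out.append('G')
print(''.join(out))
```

Execution trace: 'V' (try body) → 'D' (try body, no exception) → 'G' (after the try/except). Output: VDG

Answer: VDG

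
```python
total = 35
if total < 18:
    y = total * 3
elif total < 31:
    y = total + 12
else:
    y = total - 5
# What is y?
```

Trace:
`total = 35` → total = 35
`if total < 18: ...` → total < 18 is False, total < 31 is False, take else branch → y = 30
So y = 30

Answer: 30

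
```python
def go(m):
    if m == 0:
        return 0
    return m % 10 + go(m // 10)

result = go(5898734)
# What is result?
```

Sum of digits of 5898734: 4 + 3 + 7 + 8 + 9 + 8 + 5 = 44

Answer: 44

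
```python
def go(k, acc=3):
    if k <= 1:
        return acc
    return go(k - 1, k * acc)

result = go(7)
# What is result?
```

Accumulator trace (n, acc): (7, 3) -> (6, 21) -> (5, 126) -> (4, 630) -> (3, 2520) -> (2, 7560) -> (1, 15120) -> return 15120

Answer: 15120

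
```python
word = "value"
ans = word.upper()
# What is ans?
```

Trace:
`word = "value"` → word = 'value'
`ans = word.upper()` → ans = 'VALUE'
So ans = 'VALUE'

Answer: 'VALUE'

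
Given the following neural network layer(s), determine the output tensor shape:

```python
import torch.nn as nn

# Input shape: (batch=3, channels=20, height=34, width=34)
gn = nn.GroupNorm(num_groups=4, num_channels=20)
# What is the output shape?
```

Input: (3, 20, 34, 34) -> Output: (3, 20, 34, 34)

Answer: (3, 20, 34, 34)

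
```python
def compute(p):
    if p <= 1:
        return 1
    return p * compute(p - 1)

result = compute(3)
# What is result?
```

compute(3) = 3 * 2 * 1 = 6

Answer: 6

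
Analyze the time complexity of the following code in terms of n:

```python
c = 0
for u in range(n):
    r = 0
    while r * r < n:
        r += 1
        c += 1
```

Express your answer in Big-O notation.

Each loop level contributes: n × √n. Multiplying the contributions gives O(n√n).

Answer: O(n√n)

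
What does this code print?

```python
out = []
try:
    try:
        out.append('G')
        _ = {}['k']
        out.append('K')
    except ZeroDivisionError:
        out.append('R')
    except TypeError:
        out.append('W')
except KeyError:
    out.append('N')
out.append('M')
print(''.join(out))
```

Execution trace: 'G' (try body) → 'N' (outer except KeyError) → 'M' (after the try/except). Output: GNM

Answer: GNM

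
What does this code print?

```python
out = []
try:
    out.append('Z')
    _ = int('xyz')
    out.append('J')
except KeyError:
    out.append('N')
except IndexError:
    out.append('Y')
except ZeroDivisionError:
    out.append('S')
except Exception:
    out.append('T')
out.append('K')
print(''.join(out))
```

Execution trace: 'Z' (try body) → 'T' (except Exception) → 'K' (after the try/except). Output: ZTK

Answer: ZTK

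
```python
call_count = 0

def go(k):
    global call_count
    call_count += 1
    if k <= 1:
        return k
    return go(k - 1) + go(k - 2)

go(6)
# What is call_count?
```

Calls(k) = 1 + Calls(k-1) + Calls(k-2); Calls(0)=Calls(1)=1. For k=6 this gives 25.

Answer: 25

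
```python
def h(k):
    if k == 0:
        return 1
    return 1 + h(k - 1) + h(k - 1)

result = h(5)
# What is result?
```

h(k) = 1 + 2·h(k-1), h(0)=1. Closed form: (1+1)·2^5 - 1 = 63.

Answer: 63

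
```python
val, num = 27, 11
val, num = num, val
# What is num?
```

Trace:
`val, num = 27, 11` → val = 27; num = 11
`val, num = num, val` → val = 11; num = 27
So num = 27

Answer: 27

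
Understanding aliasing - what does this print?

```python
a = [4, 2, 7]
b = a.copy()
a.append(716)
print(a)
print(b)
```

Key concept: list.copy() creates independent copy.
Step by step:
`a = [4, 2, 7]` → a = [4, 2, 7]
`b = a.copy()` → b = [4, 2, 7]
`a.append(716)` → a = [4, 2, 7, 716]
`print(a)` → prints [4, 2, 7, 716]
`print(b)` → prints [4, 2, 7]

Answer:
[4, 2, 7, 716]
[4, 2, 7]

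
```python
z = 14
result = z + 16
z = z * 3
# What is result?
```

Trace:
`z = 14` → z = 14
`result = z + 16` → result = 30
`z = z * 3` → z = 42
So result = 30

Answer: 30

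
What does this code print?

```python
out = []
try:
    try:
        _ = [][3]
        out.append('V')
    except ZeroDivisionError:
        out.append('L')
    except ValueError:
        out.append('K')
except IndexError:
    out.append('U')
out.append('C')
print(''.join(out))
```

Execution trace: 'U' (outer except IndexError) → 'C' (after the try/except). Output: UC

Answer: UC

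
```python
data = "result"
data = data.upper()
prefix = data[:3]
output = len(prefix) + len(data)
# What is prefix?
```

Trace:
`data = "result"` → data = 'result'
`data = data.upper()` → data = 'RESULT'
`prefix = data[:3]` → prefix = 'RES'
`output = len(prefix) + len(data)` → output = 9
So prefix = 'RES'

Answer: 'RES'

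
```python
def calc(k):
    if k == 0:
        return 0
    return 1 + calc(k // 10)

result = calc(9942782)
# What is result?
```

Count of digits of 9942782: 7

Answer: 7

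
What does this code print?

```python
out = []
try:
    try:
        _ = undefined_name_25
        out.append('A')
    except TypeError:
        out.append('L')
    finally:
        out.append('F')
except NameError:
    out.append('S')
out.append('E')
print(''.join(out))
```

Execution trace: 'F' (finally) → 'S' (outer except NameError) → 'E' (after the try/except). Output: FSE

Answer: FSE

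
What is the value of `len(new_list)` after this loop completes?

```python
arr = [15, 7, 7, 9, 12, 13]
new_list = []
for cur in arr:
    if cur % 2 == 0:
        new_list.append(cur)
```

Count even numbers in [15, 7, 7, 9, 12, 13]
`new_list` takes the values: [] → [12]
So `len(new_list)` = 1

Answer: 1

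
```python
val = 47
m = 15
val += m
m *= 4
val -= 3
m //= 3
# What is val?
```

Trace:
`val = 47` → val = 47
`m = 15` → m = 15
`val += m` → val = 62
`m *= 4` → m = 60
`val -= 3` → val = 59
`m //= 3` → m = 20
So val = 59

Answer: 59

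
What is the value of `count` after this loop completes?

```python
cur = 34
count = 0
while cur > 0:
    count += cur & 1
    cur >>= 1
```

Count set bits in 34 (binary: 0b100010)
`count` takes the values: 0 → 1 → 2

Answer: 2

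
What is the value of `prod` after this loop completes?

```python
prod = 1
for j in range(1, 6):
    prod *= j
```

5! = 120
`prod` takes the values: 1 → 2 → 6 → 24 → 120

Answer: 120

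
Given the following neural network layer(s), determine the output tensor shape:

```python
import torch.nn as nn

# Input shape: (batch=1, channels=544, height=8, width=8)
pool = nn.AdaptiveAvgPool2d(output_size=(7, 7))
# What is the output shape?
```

Input: (1, 544, 8, 8) -> Output: (1, 544, 7, 7)

Answer: (1, 544, 7, 7)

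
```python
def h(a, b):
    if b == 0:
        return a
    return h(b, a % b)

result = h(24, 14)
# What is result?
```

h(24, 14) -> h(14, 10) -> h(10, 4) -> h(4, 2) -> h(2, 0) -> 2

Answer: 2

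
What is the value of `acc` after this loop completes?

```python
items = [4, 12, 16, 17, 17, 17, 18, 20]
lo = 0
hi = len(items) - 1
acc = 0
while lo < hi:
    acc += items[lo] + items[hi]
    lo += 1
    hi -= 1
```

Sum of pairs from ends
`acc` takes the values: 0 → 24 → 54 → 87 → 121

Answer: 121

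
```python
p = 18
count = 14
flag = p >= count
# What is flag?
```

Trace:
`p = 18` → p = 18
`count = 14` → count = 14
`flag = p >= count` → flag = True
So flag = True

Answer: True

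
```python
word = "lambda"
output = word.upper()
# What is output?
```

Trace:
`word = "lambda"` → word = 'lambda'
`output = word.upper()` → output = 'LAMBDA'
So output = 'LAMBDA'

Answer: 'LAMBDA'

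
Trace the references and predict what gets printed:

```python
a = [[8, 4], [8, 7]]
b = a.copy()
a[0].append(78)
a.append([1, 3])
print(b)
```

Key concept: shallow copy with nested lists.
Step by step:
`a = [[8, 4], [8, 7]]` → a = [[8, 4], [8, 7]]
`b = a.copy()` → b = [[8, 4], [8, 7]]
`a[0].append(78)` → a = [[8, 4, 78], [8, 7]]; b = [[8, 4, 78], [8, 7]]
`a.append([1, 3])` → a = [[8, 4, 78], [8, 7], [1, 3]]
`print(b)` → prints [[8, 4, 78], [8, 7]]

Answer: [[8, 4, 78], [8, 7]]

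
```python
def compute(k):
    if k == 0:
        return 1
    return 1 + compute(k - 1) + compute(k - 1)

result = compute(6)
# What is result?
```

compute(k) = 1 + 2·compute(k-1), compute(0)=1. Closed form: (1+1)·2^6 - 1 = 127.

Answer: 127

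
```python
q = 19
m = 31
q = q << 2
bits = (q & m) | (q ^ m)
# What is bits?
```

Trace:
`q = 19` → q = 19
`m = 31` → m = 31
`q = q << 2` → q = 76
`bits = (q & m) | (q ^ m)` → bits = 95
So bits = 95

Answer: 95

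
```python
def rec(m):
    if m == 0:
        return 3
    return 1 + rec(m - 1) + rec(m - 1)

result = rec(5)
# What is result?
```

rec(m) = 1 + 2·rec(m-1), rec(0)=3. Closed form: (3+1)·2^5 - 1 = 127.

Answer: 127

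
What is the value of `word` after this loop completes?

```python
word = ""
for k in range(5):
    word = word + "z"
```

Repeat 'z' 5 times
`word` takes the values: "" → "z" → "zz" → "zzz" → "zzzz" → "zzzzz"

Answer: "zzzzz"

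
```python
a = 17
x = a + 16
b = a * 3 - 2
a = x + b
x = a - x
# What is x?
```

Trace:
`a = 17` → a = 17
`x = a + 16` → x = 33
`b = a * 3 - 2` → b = 49
`a = x + b` → a = 82
`x = a - x` → x = 49
So x = 49

Answer: 49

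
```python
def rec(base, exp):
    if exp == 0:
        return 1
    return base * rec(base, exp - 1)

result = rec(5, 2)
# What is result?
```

rec(5, 2) = 5 * 5 = 25

Answer: 25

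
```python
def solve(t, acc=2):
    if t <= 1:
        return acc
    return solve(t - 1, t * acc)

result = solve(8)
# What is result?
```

Accumulator trace (n, acc): (8, 2) -> (7, 16) -> (6, 112) -> (5, 672) -> (4, 3360) -> (3, 13440) -> (2, 40320) -> (1, 80640) -> return 80640

Answer: 80640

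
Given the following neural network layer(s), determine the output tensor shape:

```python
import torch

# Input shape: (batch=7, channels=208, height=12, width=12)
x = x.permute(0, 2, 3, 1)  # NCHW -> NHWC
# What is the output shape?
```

Input: (7, 208, 12, 12) -> Output: (7, 12, 12, 208)

Answer: (7, 12, 12, 208)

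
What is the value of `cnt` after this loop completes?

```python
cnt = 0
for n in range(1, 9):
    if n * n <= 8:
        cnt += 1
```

Count numbers where n² ≤ 8
`cnt` takes the values: 0 → 1 → 2

Answer: 2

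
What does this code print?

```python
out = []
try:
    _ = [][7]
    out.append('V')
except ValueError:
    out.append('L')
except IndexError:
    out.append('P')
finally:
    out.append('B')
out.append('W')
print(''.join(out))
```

Execution trace: 'P' (except IndexError) → 'B' (finally) → 'W' (after the try/except). Output: PBW

Answer: PBW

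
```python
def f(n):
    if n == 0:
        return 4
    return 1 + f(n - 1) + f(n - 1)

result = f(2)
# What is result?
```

f(n) = 1 + 2·f(n-1), f(0)=4. Closed form: (4+1)·2^2 - 1 = 19.

Answer: 19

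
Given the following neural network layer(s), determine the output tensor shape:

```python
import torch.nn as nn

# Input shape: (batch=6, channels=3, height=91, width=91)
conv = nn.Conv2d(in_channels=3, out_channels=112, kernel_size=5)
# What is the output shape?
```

Input: (6, 3, 91, 91) -> Output: (6, 112, 87, 87)

Answer: (6, 112, 87, 87)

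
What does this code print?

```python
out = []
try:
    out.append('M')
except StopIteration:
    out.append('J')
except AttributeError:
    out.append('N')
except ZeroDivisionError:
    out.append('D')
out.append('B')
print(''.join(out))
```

Execution trace: 'M' (try body, no exception) → 'B' (after the try/except). Output: MB

Answer: MB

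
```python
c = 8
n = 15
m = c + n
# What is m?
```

Trace:
`c = 8` → c = 8
`n = 15` → n = 15
`m = c + n` → m = 23
So m = 23

Answer: 23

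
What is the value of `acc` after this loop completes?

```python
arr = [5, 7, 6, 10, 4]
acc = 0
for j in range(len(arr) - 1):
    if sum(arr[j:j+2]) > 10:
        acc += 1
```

Count windows with sum > 10
`acc` takes the values: 0 → 1 → 2 → 3 → 4

Answer: 4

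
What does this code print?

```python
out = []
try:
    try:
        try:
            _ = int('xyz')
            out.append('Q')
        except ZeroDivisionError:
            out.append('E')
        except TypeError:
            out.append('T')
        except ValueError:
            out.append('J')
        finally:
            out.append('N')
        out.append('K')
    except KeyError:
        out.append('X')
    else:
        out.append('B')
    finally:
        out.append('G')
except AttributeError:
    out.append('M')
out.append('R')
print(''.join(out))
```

Execution trace: 'J' (inner except ValueError) → 'N' (inner finally) → 'K' (try body, no exception) → 'B' (else) → 'G' (finally) → 'R' (after the try/except). Output: JNKBGR

Answer: JNKBGR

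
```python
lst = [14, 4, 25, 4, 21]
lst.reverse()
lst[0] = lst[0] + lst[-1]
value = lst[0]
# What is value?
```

Trace:
`lst = [14, 4, 25, 4, 21]` → lst = [14, 4, 25, 4, 21]
`lst.reverse()` → lst = [21, 4, 25, 4, 14]
`lst[0] = lst[0] + lst[-1]` → lst = [35, 4, 25, 4, 14]
`value = lst[0]` → value = 35
So value = 35

Answer: 35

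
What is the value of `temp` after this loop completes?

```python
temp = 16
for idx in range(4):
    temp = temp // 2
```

Halve 4 times: 16 // 2^4 = 1
`temp` takes the values: 16 → 8 → 4 → 2 → 1

Answer: 1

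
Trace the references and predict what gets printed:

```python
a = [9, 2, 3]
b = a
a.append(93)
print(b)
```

Key concept: basic list aliasing.
Step by step:
`a = [9, 2, 3]` → a = [9, 2, 3]
`b = a` → b = [9, 2, 3] (same object as a)
`a.append(93)` → a = [9, 2, 3, 93] (same object as b); b = [9, 2, 3, 93] (same object as a)
`print(b)` → prints [9, 2, 3, 93]

Answer: [9, 2, 3, 93]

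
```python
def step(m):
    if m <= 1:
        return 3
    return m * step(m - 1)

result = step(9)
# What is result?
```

step(9) = 9 * 8 * 7 * 6 * 5 * 4 * 3 * 2 * 3 = 1088640

Answer: 1088640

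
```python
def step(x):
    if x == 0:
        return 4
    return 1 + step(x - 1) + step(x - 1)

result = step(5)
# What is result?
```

step(x) = 1 + 2·step(x-1), step(0)=4. Closed form: (4+1)·2^5 - 1 = 159.

Answer: 159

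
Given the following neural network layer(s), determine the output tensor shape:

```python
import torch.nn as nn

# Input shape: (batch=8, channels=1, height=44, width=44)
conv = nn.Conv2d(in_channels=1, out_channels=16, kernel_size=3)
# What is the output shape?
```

Input: (8, 1, 44, 44) -> Output: (8, 16, 42, 42)

Answer: (8, 16, 42, 42)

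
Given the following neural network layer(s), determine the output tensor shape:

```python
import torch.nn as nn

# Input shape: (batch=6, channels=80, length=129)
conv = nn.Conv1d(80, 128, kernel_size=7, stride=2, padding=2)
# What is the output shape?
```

Input: (6, 80, 129) -> Output: (6, 128, 64)

Answer: (6, 128, 64)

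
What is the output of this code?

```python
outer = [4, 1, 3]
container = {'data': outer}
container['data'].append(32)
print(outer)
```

Key concept: dict holds reference to list.
Step by step:
`outer = [4, 1, 3]` → outer = [4, 1, 3]
`container = {'data': outer}` → container = {'data': [4, 1, 3]}
`container['data'].append(32)` → outer = [4, 1, 3, 32]; container = {'data': [4, 1, 3, 32]}
`print(outer)` → prints [4, 1, 3, 32]

Answer: [4, 1, 3, 32]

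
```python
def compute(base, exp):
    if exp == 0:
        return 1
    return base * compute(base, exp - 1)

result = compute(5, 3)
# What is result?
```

compute(5, 3) = 5 * 5 * 5 = 125

Answer: 125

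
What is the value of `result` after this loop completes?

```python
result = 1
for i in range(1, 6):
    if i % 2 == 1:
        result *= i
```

Product of odd numbers 1 to 5
`result` takes the values: 1 → 3 → 15

Answer: 15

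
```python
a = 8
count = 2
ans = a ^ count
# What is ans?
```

Trace:
`a = 8` → a = 8
`count = 2` → count = 2
`ans = a ^ count` → ans = 10
So ans = 10

Answer: 10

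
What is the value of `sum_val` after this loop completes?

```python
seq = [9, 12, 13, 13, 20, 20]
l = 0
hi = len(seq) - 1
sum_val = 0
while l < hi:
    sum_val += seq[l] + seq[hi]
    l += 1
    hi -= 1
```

Sum of pairs from ends
`sum_val` takes the values: 0 → 29 → 61 → 87

Answer: 87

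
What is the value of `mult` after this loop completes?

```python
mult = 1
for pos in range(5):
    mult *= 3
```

3^5 = 243
`mult` takes the values: 1 → 3 → 9 → 27 → 81 → 243

Answer: 243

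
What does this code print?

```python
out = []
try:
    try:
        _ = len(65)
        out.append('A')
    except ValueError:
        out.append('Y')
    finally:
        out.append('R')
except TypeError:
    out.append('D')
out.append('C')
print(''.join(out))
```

Execution trace: 'R' (finally) → 'D' (outer except TypeError) → 'C' (after the try/except). Output: RDC

Answer: RDC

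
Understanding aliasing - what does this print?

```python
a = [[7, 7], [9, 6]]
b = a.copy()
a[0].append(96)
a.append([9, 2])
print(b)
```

Key concept: shallow copy with nested lists.
Step by step:
`a = [[7, 7], [9, 6]]` → a = [[7, 7], [9, 6]]
`b = a.copy()` → b = [[7, 7], [9, 6]]
`a[0].append(96)` → a = [[7, 7, 96], [9, 6]]; b = [[7, 7, 96], [9, 6]]
`a.append([9, 2])` → a = [[7, 7, 96], [9, 6], [9, 2]]
`print(b)` → prints [[7, 7, 96], [9, 6]]

Answer: [[7, 7, 96], [9, 6]]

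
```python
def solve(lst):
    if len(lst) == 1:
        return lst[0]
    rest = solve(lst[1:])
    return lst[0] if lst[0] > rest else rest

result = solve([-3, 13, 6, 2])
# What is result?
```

Recursive max over [-3, 13, 6, 2] = 13

Answer: 13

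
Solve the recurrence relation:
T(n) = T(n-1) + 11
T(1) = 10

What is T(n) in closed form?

Unrolling: T(n) = T(1) + 11·(n-1) = 10 + 11(n-1) = 11n - 1.

Answer: T(n) = 11n - 1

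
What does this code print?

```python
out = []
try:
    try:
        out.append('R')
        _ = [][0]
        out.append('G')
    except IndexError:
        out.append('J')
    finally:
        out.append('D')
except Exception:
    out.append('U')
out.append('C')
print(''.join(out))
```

Execution trace: 'R' (inner try body) → 'J' (inner except IndexError) → 'D' (inner finally) → 'C' (after the try/except). Output: RJDC

Answer: RJDC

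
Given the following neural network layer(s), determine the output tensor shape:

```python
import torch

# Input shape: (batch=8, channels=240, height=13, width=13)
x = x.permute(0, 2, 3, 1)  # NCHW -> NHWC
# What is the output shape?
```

Input: (8, 240, 13, 13) -> Output: (8, 13, 13, 240)

Answer: (8, 13, 13, 240)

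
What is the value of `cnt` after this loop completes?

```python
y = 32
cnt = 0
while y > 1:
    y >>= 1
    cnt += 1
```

Count right shifts until 1
`cnt` takes the values: 0 → 1 → 2 → 3 → 4 → 5

Answer: 5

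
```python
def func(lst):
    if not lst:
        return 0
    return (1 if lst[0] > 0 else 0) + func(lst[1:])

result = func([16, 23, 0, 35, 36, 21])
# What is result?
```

Count of positive elements in [16, 23, 0, 35, 36, 21] = 5

Answer: 5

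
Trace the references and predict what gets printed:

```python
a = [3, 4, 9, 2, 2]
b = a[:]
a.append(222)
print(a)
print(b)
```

Key concept: slice [:] creates copy.
Step by step:
`a = [3, 4, 9, 2, 2]` → a = [3, 4, 9, 2, 2]
`b = a[:]` → b = [3, 4, 9, 2, 2]
`a.append(222)` → a = [3, 4, 9, 2, 2, 222]
`print(a)` → prints [3, 4, 9, 2, 2, 222]
`print(b)` → prints [3, 4, 9, 2, 2]

Answer:
[3, 4, 9, 2, 2, 222]
[3, 4, 9, 2, 2]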